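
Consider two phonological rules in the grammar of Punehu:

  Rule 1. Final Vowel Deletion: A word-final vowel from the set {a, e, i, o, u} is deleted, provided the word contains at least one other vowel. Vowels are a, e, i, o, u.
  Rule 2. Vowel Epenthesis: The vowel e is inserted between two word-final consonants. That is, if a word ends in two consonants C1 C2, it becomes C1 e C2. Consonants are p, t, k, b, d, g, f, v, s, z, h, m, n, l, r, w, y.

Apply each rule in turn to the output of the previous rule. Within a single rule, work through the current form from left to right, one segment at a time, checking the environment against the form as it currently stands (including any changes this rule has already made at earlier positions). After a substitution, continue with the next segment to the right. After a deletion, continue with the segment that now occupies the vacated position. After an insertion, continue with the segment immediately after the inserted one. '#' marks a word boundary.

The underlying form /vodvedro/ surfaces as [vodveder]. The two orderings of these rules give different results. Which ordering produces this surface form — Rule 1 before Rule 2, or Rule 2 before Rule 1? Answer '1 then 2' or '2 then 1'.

Order 1 then 2:
  1 Final Vowel Deletion: [vodvedro] → [vodvedr]
  2 Vowel Epenthesis: [vodvedr] → [vodveder]
  result: [vodveder]
Order 2 then 1:
  2 Vowel Epenthesis: no change — [vodvedro]
  1 Final Vowel Deletion: [vodvedro] → [vodvedr]
  result: [vodvedr]

1 then 2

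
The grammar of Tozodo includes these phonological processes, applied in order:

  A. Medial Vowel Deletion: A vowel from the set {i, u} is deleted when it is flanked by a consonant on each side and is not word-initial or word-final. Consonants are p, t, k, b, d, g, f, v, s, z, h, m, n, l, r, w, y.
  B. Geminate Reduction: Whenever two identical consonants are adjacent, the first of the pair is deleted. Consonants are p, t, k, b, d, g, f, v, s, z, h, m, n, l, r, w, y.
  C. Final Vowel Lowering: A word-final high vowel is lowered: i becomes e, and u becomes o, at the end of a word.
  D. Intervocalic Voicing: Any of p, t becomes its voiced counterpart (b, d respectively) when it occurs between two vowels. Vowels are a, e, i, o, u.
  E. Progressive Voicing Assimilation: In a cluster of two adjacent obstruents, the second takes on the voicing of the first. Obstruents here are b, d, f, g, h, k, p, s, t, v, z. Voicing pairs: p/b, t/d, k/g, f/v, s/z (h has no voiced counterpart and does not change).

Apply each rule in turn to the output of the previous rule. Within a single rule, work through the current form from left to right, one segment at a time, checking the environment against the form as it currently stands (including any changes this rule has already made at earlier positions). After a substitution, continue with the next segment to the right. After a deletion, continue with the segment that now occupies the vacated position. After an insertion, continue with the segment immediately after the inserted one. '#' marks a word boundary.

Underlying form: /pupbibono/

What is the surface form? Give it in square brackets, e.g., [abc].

A Medial Vowel Deletion: [pupbibono] → [ppbbono]
B Geminate Reduction: [ppbbono] → [pbono]
C Final Vowel Lowering: no change — [pbono]
D Intervocalic Voicing: no change — [pbono]
E Progressive Voicing Assimilation: [pbono] → [ppono]

[ppono]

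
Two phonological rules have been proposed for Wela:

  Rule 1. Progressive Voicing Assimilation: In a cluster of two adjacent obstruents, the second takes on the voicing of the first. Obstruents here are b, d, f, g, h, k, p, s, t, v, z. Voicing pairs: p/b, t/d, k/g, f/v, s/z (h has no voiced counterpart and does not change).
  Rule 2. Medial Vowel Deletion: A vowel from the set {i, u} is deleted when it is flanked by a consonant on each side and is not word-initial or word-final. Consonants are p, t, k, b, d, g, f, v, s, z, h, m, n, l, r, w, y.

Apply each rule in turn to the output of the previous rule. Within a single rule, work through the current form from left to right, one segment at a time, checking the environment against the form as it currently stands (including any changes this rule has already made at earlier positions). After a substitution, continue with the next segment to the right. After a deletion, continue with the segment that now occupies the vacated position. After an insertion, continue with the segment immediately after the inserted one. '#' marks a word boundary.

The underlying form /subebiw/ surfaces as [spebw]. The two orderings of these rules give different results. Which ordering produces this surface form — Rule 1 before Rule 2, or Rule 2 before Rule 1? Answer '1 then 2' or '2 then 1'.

Order 1 then 2:
  1 Progressive Voicing Assimilation: no change — [subebiw]
  2 Medial Vowel Deletion: [subebiw] → [sbebw]
  result: [sbebw]
Order 2 then 1:
  2 Medial Vowel Deletion: [subebiw] → [sbebw]
  1 Progressive Voicing Assimilation: [sbebw] → [spebw]
  result: [spebw]

2 then 1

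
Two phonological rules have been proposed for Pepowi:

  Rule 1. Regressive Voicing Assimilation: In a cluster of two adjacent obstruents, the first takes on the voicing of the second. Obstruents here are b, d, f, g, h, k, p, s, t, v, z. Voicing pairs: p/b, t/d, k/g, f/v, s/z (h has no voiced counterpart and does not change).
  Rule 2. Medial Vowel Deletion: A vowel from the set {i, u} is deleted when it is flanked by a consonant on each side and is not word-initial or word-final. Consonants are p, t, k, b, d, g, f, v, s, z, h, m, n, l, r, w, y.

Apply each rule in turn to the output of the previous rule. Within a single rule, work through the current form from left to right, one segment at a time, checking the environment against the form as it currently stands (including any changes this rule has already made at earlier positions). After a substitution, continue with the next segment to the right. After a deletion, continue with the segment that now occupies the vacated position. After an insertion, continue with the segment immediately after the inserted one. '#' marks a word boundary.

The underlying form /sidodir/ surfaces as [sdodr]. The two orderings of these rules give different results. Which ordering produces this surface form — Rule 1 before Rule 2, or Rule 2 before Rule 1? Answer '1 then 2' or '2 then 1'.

Order 1 then 2:
  1 Regressive Voicing Assimilation: no change — [sidodir]
  2 Medial Vowel Deletion: [sidodir] → [sdodr]
  result: [sdodr]
Order 2 then 1:
  2 Medial Vowel Deletion: [sidodir] → [sdodr]
  1 Regressive Voicing Assimilation: [sdodr] → [zdodr]
  result: [zdodr]

1 then 2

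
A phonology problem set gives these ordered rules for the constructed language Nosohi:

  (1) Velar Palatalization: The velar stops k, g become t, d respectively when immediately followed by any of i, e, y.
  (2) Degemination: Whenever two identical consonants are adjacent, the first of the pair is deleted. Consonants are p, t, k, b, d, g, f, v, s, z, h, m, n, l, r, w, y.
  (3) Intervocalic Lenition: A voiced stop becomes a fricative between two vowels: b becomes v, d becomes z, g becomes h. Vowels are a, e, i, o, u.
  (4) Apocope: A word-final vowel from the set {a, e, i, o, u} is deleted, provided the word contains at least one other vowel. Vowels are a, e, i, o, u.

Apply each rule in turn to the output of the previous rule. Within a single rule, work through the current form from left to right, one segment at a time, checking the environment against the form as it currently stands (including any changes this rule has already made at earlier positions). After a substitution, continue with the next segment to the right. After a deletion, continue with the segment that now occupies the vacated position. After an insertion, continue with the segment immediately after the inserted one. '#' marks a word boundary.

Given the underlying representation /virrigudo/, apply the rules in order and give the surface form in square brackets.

[virihuz]

(1) Velar Palatalization: no change — [virrigudo]
(2) Degemination: [virrigudo] → [virigudo]
(3) Intervocalic Lenition: [virigudo] → [virihuzo]
(4) Apocope: [virihuzo] → [virihuz]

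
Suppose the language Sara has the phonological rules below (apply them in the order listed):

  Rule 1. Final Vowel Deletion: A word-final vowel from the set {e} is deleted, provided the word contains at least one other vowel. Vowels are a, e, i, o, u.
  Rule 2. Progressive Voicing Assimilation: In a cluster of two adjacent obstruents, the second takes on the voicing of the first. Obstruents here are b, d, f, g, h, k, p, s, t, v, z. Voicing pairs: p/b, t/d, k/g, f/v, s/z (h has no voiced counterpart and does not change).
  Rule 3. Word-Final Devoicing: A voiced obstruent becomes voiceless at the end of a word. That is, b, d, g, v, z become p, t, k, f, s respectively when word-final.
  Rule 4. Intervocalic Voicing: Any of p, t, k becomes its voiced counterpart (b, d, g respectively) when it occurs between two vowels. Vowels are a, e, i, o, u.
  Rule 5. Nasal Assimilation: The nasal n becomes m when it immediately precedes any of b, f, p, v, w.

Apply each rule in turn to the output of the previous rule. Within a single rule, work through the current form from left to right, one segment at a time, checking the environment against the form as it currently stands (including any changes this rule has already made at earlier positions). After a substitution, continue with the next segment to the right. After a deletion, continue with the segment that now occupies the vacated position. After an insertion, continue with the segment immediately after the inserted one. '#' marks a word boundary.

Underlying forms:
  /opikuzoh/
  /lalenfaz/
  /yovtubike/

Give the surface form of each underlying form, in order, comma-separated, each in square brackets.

/opikuzoh/:
  Rule 1 Final Vowel Deletion: no change — [opikuzoh]
  Rule 2 Progressive Voicing Assimilation: no change — [opikuzoh]
  Rule 3 Word-Final Devoicing: no change — [opikuzoh]
  Rule 4 Intervocalic Voicing: [opikuzoh] → [obiguzoh]
  Rule 5 Nasal Assimilation: no change — [obiguzoh]
/lalenfaz/:
  Rule 1 Final Vowel Deletion: no change — [lalenfaz]
  Rule 2 Progressive Voicing Assimilation: no change — [lalenfaz]
  Rule 3 Word-Final Devoicing: [lalenfaz] → [lalenfas]
  Rule 4 Intervocalic Voicing: no change — [lalenfas]
  Rule 5 Nasal Assimilation: [lalenfas] → [lalemfas]
/yovtubike/:
  Rule 1 Final Vowel Deletion: [yovtubike] → [yovtubik]
  Rule 2 Progressive Voicing Assimilation: [yovtubik] → [yovdubik]
  Rule 3 Word-Final Devoicing: no change — [yovdubik]
  Rule 4 Intervocalic Voicing: no change — [yovdubik]
  Rule 5 Nasal Assimilation: no change — [yovdubik]

[obiguzoh], [lalemfas], [yovdubik]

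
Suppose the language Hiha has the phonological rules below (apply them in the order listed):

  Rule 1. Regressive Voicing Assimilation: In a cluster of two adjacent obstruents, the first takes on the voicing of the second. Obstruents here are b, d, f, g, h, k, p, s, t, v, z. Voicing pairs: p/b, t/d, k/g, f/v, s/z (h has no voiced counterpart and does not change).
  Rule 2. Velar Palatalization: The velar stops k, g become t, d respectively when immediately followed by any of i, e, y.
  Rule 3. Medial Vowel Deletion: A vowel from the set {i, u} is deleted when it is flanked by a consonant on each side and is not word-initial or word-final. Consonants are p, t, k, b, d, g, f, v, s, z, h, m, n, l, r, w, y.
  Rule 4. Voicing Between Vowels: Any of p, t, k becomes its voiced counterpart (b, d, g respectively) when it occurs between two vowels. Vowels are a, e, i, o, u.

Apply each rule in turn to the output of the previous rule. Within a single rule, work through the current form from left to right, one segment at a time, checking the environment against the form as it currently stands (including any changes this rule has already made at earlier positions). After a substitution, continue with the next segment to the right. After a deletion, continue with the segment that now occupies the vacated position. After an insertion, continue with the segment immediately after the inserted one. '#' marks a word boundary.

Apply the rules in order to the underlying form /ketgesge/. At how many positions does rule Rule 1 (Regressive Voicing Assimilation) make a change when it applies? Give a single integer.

2

Rule 1 Regressive Voicing Assimilation: [ketgesge] → [kedgezge]
Rule 2 Velar Palatalization: [kedgezge] → [teddezde]
Rule 3 Medial Vowel Deletion: no change — [teddezde]
Rule 4 Voicing Between Vowels: no change — [teddezde]
Rule Rule 1 changed 2 position(s).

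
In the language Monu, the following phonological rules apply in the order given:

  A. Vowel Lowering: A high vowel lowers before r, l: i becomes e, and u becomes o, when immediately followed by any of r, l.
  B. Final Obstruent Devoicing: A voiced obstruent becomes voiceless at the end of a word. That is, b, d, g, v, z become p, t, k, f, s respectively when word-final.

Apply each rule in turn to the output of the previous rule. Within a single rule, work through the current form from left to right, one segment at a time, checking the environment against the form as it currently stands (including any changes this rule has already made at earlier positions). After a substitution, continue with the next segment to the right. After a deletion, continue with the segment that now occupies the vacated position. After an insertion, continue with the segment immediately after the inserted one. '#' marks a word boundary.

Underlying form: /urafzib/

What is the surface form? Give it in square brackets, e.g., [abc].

[orafzip]

A Vowel Lowering: [urafzib] → [orafzib]
B Final Obstruent Devoicing: [orafzib] → [orafzip]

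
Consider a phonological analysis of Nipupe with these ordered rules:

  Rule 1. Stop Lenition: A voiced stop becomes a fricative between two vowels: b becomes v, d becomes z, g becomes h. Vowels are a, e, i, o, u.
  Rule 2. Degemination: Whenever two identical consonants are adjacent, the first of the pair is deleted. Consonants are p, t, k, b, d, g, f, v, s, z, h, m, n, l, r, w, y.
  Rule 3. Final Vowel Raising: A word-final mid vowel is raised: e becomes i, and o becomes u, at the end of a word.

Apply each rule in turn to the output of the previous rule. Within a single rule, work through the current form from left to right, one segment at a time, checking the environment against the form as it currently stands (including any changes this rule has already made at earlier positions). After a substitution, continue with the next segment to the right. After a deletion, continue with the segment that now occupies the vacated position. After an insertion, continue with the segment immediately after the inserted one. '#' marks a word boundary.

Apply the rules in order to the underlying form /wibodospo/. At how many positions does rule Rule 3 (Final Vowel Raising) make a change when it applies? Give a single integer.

1

Rule 1 Stop Lenition: [wibodospo] → [wivozospo]
Rule 2 Degemination: no change — [wivozospo]
Rule 3 Final Vowel Raising: [wivozospo] → [wivozospu]
Rule Rule 3 changed 1 position(s).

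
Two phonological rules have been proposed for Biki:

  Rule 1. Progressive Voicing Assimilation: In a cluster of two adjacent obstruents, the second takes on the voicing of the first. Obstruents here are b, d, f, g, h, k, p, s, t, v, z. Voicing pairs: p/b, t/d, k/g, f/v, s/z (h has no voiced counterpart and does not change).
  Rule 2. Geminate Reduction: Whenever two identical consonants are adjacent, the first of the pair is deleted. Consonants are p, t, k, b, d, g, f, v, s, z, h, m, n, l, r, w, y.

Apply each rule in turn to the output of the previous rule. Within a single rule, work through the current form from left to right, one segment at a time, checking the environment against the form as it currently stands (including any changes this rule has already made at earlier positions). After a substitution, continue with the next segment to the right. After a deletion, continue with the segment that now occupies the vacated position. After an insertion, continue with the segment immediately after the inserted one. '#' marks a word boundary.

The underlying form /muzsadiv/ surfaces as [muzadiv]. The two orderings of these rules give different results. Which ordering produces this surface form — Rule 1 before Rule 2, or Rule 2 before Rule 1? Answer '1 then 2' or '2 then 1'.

Order 1 then 2:
  1 Progressive Voicing Assimilation: [muzsadiv] → [muzzadiv]
  2 Geminate Reduction: [muzzadiv] → [muzadiv]
  result: [muzadiv]
Order 2 then 1:
  2 Geminate Reduction: no change — [muzsadiv]
  1 Progressive Voicing Assimilation: [muzsadiv] → [muzzadiv]
  result: [muzzadiv]

1 then 2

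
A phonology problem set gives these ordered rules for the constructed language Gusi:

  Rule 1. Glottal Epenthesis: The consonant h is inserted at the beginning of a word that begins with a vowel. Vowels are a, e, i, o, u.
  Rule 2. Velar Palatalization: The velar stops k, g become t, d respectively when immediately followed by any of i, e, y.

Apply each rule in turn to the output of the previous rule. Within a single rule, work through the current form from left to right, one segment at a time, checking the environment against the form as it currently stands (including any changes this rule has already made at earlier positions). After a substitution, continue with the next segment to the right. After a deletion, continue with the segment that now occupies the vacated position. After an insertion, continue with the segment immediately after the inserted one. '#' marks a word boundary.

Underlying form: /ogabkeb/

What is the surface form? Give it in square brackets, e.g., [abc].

Rule 1 Glottal Epenthesis: [ogabkeb] → [hogabkeb]
Rule 2 Velar Palatalization: [hogabkeb] → [hogabteb]

[hogabteb]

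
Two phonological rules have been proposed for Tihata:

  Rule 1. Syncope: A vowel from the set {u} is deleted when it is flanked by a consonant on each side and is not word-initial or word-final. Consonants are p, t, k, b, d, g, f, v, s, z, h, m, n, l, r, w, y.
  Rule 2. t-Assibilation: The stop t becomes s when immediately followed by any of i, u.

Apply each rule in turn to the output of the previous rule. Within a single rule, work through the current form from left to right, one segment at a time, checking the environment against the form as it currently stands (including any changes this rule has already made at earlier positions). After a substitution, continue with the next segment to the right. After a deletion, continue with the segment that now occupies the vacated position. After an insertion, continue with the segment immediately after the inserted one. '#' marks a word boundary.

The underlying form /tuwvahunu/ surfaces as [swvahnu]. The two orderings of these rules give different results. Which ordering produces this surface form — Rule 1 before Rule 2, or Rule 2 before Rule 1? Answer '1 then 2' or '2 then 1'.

2 then 1

Order 1 then 2:
  1 Syncope: [tuwvahunu] → [twvahnu]
  2 t-Assibilation: no change — [twvahnu]
  result: [twvahnu]
Order 2 then 1:
  2 t-Assibilation: [tuwvahunu] → [suwvahunu]
  1 Syncope: [suwvahunu] → [swvahnu]
  result: [swvahnu]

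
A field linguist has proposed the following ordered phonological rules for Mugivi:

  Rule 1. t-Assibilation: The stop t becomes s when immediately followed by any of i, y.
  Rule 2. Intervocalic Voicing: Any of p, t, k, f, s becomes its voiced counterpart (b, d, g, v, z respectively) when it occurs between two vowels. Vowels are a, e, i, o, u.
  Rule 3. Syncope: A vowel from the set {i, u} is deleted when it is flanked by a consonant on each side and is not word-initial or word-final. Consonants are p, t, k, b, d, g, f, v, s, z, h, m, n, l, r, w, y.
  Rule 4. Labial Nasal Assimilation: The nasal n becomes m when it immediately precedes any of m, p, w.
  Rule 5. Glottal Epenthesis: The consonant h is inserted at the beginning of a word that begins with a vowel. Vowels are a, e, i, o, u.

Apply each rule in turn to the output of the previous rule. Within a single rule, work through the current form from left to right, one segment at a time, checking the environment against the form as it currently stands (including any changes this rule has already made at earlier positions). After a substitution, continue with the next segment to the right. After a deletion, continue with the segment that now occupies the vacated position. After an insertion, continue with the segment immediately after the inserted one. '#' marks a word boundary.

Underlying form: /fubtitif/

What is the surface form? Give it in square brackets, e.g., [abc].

[fbszf]

Rule 1 t-Assibilation: [fubtitif] → [fubsisif]
Rule 2 Intervocalic Voicing: [fubsisif] → [fubsizif]
Rule 3 Syncope: [fubsizif] → [fbszf]
Rule 4 Labial Nasal Assimilation: no change — [fbszf]
Rule 5 Glottal Epenthesis: no change — [fbszf]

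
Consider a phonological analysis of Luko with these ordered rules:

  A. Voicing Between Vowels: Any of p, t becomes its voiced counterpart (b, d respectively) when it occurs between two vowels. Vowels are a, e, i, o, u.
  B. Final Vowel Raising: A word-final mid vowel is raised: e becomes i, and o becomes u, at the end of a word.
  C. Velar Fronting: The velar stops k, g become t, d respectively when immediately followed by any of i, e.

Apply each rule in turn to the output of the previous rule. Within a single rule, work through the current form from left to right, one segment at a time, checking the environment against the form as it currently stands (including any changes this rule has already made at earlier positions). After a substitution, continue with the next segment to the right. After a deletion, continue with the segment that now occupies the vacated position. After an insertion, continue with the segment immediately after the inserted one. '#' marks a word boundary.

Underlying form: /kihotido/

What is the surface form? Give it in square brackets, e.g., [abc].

A Voicing Between Vowels: [kihotido] → [kihodido]
B Final Vowel Raising: [kihodido] → [kihodidu]
C Velar Fronting: [kihodidu] → [tihodidu]

[tihodidu]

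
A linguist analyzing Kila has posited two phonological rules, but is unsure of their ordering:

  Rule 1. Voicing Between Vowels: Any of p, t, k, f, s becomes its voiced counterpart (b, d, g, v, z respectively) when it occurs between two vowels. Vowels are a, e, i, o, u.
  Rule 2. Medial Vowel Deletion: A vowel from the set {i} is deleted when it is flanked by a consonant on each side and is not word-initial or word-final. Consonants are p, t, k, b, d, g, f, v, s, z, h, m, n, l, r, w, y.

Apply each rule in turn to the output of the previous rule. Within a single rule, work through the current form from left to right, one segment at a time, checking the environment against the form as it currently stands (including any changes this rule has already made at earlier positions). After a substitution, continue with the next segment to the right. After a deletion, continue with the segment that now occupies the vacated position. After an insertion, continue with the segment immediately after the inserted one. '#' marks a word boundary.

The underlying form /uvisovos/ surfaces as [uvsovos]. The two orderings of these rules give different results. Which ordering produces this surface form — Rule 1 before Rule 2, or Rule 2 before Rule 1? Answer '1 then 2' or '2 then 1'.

2 then 1

Order 1 then 2:
  1 Voicing Between Vowels: [uvisovos] → [uvizovos]
  2 Medial Vowel Deletion: [uvizovos] → [uvzovos]
  result: [uvzovos]
Order 2 then 1:
  2 Medial Vowel Deletion: [uvisovos] → [uvsovos]
  1 Voicing Between Vowels: no change — [uvsovos]
  result: [uvsovos]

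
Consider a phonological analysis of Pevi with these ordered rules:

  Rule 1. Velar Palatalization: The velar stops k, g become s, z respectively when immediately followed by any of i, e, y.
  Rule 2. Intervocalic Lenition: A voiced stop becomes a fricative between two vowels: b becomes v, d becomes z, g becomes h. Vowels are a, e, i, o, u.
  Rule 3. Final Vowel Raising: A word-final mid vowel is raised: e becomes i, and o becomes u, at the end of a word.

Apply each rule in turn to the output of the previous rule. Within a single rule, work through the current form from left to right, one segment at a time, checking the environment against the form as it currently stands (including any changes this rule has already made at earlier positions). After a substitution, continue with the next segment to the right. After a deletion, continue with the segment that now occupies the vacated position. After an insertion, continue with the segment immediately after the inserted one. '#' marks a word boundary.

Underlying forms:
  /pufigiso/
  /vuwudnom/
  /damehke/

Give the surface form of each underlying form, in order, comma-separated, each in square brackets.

/pufigiso/:
  Rule 1 Velar Palatalization: [pufigiso] → [pufiziso]
  Rule 2 Intervocalic Lenition: no change — [pufiziso]
  Rule 3 Final Vowel Raising: [pufiziso] → [pufizisu]
/vuwudnom/:
  Rule 1 Velar Palatalization: no change — [vuwudnom]
  Rule 2 Intervocalic Lenition: no change — [vuwudnom]
  Rule 3 Final Vowel Raising: no change — [vuwudnom]
/damehke/:
  Rule 1 Velar Palatalization: [damehke] → [damehse]
  Rule 2 Intervocalic Lenition: no change — [damehse]
  Rule 3 Final Vowel Raising: [damehse] → [damehsi]

[pufizisu], [vuwudnom], [damehsi]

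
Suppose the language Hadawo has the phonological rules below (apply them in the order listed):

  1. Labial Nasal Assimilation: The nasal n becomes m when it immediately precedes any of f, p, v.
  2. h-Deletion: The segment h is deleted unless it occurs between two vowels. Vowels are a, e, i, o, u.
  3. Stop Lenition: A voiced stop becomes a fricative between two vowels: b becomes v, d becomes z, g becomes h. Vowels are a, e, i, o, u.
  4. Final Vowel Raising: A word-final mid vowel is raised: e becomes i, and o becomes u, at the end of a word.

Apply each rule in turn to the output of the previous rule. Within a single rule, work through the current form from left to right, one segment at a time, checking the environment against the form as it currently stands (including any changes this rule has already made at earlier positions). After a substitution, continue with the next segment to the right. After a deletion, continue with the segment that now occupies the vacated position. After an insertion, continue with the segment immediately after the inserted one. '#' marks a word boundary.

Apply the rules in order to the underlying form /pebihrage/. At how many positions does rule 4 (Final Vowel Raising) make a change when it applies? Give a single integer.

1 Labial Nasal Assimilation: no change — [pebihrage]
2 h-Deletion: [pebihrage] → [pebirage]
3 Stop Lenition: [pebirage] → [pevirahe]
4 Final Vowel Raising: [pevirahe] → [pevirahi]
Rule 4 changed 1 position(s).

1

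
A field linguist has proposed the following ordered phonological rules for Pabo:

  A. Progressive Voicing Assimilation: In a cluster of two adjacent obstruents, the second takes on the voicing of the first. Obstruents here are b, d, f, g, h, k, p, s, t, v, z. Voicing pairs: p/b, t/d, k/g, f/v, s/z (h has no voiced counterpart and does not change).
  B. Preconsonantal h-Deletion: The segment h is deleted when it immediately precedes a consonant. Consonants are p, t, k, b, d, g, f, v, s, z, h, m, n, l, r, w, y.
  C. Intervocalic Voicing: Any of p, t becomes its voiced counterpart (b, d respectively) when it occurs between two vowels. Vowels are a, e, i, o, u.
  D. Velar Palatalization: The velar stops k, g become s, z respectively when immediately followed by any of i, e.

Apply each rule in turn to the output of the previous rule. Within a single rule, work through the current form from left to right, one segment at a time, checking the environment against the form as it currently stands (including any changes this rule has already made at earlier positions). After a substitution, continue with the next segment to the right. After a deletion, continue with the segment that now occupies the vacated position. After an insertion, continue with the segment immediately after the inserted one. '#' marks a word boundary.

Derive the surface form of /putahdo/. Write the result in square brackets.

[pudado]

A Progressive Voicing Assimilation: [putahdo] → [putahto]
B Preconsonantal h-Deletion: [putahto] → [putato]
C Intervocalic Voicing: [putato] → [pudado]
D Velar Palatalization: no change — [pudado]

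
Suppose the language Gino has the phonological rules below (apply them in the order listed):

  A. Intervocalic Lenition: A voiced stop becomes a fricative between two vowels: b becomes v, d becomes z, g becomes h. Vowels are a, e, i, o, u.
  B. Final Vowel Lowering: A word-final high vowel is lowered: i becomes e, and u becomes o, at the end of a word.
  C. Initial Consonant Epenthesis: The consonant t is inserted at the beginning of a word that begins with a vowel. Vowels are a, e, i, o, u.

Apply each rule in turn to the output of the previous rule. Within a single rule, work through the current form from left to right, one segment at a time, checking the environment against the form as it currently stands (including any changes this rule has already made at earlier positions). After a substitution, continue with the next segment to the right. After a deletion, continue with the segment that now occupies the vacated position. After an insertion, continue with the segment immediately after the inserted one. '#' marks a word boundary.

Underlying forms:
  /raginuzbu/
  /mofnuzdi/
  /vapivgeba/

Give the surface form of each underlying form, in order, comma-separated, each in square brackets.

[rahinuzbo], [mofnuzde], [vapivgeva]

/raginuzbu/:
  A Intervocalic Lenition: [raginuzbu] → [rahinuzbu]
  B Final Vowel Lowering: [rahinuzbu] → [rahinuzbo]
  C Initial Consonant Epenthesis: no change — [rahinuzbo]
/mofnuzdi/:
  A Intervocalic Lenition: no change — [mofnuzdi]
  B Final Vowel Lowering: [mofnuzdi] → [mofnuzde]
  C Initial Consonant Epenthesis: no change — [mofnuzde]
/vapivgeba/:
  A Intervocalic Lenition: [vapivgeba] → [vapivgeva]
  B Final Vowel Lowering: no change — [vapivgeva]
  C Initial Consonant Epenthesis: no change — [vapivgeva]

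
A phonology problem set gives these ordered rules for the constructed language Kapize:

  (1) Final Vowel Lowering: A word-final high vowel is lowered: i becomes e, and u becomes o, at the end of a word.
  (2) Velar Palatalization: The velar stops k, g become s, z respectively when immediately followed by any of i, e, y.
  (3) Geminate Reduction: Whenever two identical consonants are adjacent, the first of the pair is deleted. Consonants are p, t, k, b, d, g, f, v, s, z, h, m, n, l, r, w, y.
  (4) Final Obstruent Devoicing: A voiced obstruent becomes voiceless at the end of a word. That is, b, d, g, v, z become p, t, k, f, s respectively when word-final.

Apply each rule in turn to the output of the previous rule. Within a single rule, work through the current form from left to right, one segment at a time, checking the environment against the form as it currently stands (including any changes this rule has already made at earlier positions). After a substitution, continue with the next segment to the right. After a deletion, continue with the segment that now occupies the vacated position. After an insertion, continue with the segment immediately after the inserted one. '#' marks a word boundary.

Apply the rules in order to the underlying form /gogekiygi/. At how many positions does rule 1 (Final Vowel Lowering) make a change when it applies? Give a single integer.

1

(1) Final Vowel Lowering: [gogekiygi] → [gogekiyge]
(2) Velar Palatalization: [gogekiyge] → [gozesiyze]
(3) Geminate Reduction: no change — [gozesiyze]
(4) Final Obstruent Devoicing: no change — [gozesiyze]
Rule 1 changed 1 position(s).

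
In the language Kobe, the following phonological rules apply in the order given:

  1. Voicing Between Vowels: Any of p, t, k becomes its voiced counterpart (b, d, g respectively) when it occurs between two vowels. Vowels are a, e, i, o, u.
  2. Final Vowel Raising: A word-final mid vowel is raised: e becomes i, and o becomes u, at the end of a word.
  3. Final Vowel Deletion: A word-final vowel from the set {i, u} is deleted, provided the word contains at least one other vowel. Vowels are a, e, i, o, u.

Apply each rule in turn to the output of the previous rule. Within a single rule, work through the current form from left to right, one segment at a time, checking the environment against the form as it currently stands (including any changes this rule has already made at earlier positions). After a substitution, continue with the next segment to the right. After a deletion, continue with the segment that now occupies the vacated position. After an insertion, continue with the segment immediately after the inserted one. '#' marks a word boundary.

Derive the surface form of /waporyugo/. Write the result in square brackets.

1 Voicing Between Vowels: [waporyugo] → [waboryugo]
2 Final Vowel Raising: [waboryugo] → [waboryugu]
3 Final Vowel Deletion: [waboryugu] → [waboryug]

[waboryug]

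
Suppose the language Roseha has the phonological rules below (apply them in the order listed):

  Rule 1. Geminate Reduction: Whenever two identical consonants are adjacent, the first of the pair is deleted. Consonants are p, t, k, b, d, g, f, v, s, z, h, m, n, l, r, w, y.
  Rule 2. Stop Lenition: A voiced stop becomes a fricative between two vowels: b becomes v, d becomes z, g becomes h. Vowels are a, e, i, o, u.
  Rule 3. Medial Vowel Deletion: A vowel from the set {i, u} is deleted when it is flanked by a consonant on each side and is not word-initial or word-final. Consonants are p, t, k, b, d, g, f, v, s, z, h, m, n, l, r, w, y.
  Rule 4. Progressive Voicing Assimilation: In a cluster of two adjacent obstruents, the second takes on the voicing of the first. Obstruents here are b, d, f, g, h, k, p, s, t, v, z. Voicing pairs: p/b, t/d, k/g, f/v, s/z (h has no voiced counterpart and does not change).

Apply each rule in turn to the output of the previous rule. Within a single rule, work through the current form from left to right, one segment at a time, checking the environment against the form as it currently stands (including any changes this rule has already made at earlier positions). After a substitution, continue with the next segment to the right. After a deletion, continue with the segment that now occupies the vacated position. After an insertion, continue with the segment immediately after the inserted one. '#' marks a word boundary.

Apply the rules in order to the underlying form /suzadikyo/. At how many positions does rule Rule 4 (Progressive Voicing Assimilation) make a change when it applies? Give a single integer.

Rule 1 Geminate Reduction: no change — [suzadikyo]
Rule 2 Stop Lenition: [suzadikyo] → [suzazikyo]
Rule 3 Medial Vowel Deletion: [suzazikyo] → [szazkyo]
Rule 4 Progressive Voicing Assimilation: [szazkyo] → [ssazgyo]
Rule Rule 4 changed 2 position(s).

2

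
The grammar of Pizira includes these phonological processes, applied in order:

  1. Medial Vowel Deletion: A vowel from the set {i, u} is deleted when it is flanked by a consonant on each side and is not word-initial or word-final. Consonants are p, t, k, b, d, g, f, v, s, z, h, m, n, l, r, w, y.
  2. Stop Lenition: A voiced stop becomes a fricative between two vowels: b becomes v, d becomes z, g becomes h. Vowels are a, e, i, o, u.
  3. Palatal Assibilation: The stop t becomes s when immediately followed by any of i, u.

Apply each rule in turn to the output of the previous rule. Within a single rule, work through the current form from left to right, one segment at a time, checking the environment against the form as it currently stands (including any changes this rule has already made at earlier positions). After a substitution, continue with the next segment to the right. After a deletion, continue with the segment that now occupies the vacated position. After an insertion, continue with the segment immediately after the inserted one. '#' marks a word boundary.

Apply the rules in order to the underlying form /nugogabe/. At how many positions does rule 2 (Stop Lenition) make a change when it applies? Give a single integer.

2

1 Medial Vowel Deletion: [nugogabe] → [ngogabe]
2 Stop Lenition: [ngogabe] → [ngohave]
3 Palatal Assibilation: no change — [ngohave]
Rule 2 changed 2 position(s).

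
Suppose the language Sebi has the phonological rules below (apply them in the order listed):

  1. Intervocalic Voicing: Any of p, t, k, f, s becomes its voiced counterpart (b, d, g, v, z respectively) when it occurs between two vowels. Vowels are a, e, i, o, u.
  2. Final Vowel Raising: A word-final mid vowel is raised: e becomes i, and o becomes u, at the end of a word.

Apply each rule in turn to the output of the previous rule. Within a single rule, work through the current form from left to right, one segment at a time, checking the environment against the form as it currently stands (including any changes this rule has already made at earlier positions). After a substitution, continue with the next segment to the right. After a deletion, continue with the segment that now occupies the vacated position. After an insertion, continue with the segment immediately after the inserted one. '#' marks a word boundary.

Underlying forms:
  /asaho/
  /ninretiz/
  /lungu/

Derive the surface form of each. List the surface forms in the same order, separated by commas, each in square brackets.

/asaho/:
  1 Intervocalic Voicing: [asaho] → [azaho]
  2 Final Vowel Raising: [azaho] → [azahu]
/ninretiz/:
  1 Intervocalic Voicing: [ninretiz] → [ninrediz]
  2 Final Vowel Raising: no change — [ninrediz]
/lungu/:
  1 Intervocalic Voicing: no change — [lungu]
  2 Final Vowel Raising: no change — [lungu]

[azahu], [ninrediz], [lungu]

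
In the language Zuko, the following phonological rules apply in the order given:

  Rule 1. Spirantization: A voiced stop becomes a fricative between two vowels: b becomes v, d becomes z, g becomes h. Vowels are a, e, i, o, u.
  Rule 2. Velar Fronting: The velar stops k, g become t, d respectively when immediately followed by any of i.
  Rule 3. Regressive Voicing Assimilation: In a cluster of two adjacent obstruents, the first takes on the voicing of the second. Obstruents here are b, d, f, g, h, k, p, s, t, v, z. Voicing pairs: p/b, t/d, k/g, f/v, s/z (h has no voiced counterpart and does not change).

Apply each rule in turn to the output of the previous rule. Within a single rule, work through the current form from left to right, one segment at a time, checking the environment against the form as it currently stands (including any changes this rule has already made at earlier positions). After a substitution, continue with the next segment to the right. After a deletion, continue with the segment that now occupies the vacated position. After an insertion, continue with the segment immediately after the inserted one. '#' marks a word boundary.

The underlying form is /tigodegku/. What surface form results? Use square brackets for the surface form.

[tihozekku]

Rule 1 Spirantization: [tigodegku] → [tihozegku]
Rule 2 Velar Fronting: no change — [tihozegku]
Rule 3 Regressive Voicing Assimilation: [tihozegku] → [tihozekku]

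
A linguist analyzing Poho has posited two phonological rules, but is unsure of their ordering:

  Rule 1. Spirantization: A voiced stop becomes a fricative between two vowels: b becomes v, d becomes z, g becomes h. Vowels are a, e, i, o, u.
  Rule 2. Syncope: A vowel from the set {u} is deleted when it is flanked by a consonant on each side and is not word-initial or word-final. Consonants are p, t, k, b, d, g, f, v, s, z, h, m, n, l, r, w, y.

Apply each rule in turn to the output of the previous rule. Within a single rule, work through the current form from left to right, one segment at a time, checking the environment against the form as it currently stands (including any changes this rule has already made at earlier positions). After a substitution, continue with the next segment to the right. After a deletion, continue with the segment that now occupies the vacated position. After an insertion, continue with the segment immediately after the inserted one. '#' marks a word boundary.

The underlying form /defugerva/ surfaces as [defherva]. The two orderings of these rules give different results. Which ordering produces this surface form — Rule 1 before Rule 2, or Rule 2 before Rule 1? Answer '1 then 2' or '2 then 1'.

1 then 2

Order 1 then 2:
  1 Spirantization: [defugerva] → [defuherva]
  2 Syncope: [defuherva] → [defherva]
  result: [defherva]
Order 2 then 1:
  2 Syncope: [defugerva] → [defgerva]
  1 Spirantization: no change — [defgerva]
  result: [defgerva]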